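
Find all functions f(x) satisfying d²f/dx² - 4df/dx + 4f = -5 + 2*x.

f = -3/4 + x/2 + C1*exp(2*x) + C2*x*exp(2*x)

Characteristic equation r² - 4r + 4 = 0 has discriminant (-4)² - 4·(4) = 0, so r = 2 is a repeated root.
Hence f_h = (C1 + C2*x)*exp(2*x).
For the particular solution try f_p = A0 + A1*x. Substituting and matching coefficients of each power of x gives A0 = -3/4, A1 = 1/2, so f_p = -3/4 + x/2.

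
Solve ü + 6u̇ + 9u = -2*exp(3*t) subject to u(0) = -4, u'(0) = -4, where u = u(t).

Characteristic equation r² + 6r + 9 = 0 has discriminant (6)² - 4·(9) = 0, so r = -3 is a repeated root.
Hence u_h = (C1 + C2*t)*exp(-3*t).
Try u_p = A*exp(3*t). Substituting into the equation and dividing by exp(3*t) gives A = -1/18, so u_p = -exp(3*t)/18.
General solution: u = -exp(3*t)/18 + C1*exp(-3*t) + C2*t*exp(-3*t).
Apply the initial conditions: u(0) = -1/18 + C1 = -4 and u'(0) = -1/6 + C2 - 3*C1 = -4. Solving gives C1 = -71/18, C2 = -47/3.

u = -71*exp(-3*t)/18 - exp(3*t)/18 - 47*t*exp(-3*t)/3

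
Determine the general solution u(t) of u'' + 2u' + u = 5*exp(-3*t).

u = 5*exp(-3*t)/4 + C1*exp(-t) + C2*t*exp(-t)

Characteristic equation r² + 2r + 1 = 0 has discriminant (2)² - 4·(1) = 0, so r = -1 is a repeated root.
Hence u_h = (C1 + C2*t)*exp(-t).
Try u_p = A*exp(-3*t). Substituting into the equation and dividing by exp(-3*t) gives A = 5/4, so u_p = 5*exp(-3*t)/4.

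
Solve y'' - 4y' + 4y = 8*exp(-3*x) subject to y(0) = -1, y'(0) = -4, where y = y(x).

y = -33*exp(2*x)/25 + 8*exp(-3*x)/25 - 2*x*exp(2*x)/5

Characteristic equation r² - 4r + 4 = 0 has discriminant (-4)² - 4·(4) = 0, so r = 2 is a repeated root.
Hence y_h = (C1 + C2*x)*exp(2*x).
Try y_p = A*exp(-3*x). Substituting into the equation and dividing by exp(-3*x) gives A = 8/25, so y_p = 8*exp(-3*x)/25.
General solution: y = 8*exp(-3*x)/25 + C1*exp(2*x) + C2*x*exp(2*x).
Apply the initial conditions: y(0) = 8/25 + C1 = -1 and y'(0) = -24/25 + C2 + 2*C1 = -4. Solving gives C1 = -33/25, C2 = -2/5.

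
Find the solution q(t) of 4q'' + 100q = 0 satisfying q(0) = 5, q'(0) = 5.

Divide through by 4: q'' + 25q = 0.
Characteristic equation r² + 25 = 0 has discriminant (0)² - 4·(25) = -100 < 0, so r = ± 5i.
Hence q_h = C1*cos(5*t) + C2*sin(5*t).
Apply the initial conditions: q(0) = C1 = 5 and q'(0) = 5*C2 = 5. Solving gives C1 = 5, C2 = 1.

q = 5*cos(5*t) + sin(5*t)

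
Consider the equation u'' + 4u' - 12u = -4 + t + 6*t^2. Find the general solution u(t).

Characteristic equation r² + 4r - 12 = 0 factors as (r - 2)(r + 6) = 0, so r = 2, -6.
Hence u_h = C1*exp(2*t) + C2*exp(-6*t).
For the particular solution try u_p = A0 + A1*t + A2*t^2. Substituting and matching coefficients of each power of t gives A0 = 1/9, A1 = -5/12, A2 = -1/2, so u_p = 1/9 - 5*t/12 - t^2/2.

u = 1/9 - 5*t/12 - t**2/2 + C1*exp(2*t) + C2*exp(-6*t)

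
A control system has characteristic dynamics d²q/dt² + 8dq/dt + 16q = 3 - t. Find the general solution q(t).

Characteristic equation r² + 8r + 16 = 0 has discriminant (8)² - 4·(16) = 0, so r = -4 is a repeated root.
Hence q_h = (C1 + C2*t)*exp(-4*t).
For the particular solution try q_p = A0 + A1*t. Substituting and matching coefficients of each power of t gives A0 = 7/32, A1 = -1/16, so q_p = 7/32 - t/16.

q = 7/32 - t/16 + C1*exp(-4*t) + C2*t*exp(-4*t)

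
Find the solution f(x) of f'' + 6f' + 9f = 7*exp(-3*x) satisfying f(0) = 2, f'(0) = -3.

Characteristic equation r² + 6r + 9 = 0 has discriminant (6)² - 4·(9) = 0, so r = -3 is a repeated root.
Hence f_h = (C1 + C2*x)*exp(-3*x).
Since exp(-3*x) solves the homogeneous equation (r = -3 is a root of multiplicity 2), multiply the trial by x^2. Try f_p = A*x^2*exp(-3*x). Substituting into the equation and dividing by exp(-3*x) gives A = 7/2, so f_p = 7*x^2*exp(-3*x)/2.
General solution: f = C1*exp(-3*x) + 7*x^2*exp(-3*x)/2 + C2*x*exp(-3*x).
Apply the initial conditions: f(0) = C1 = 2 and f'(0) = C2 - 3*C1 = -3. Solving gives C1 = 2, C2 = 3.

f = 2*exp(-3*x) + 3*x*exp(-3*x) + 7*x**2*exp(-3*x)/2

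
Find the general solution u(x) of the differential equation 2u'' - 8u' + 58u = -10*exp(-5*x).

Divide through by 2: u'' - 4u' + 29u = -5*exp(-5*x).
Characteristic equation r² - 4r + 29 = 0 has discriminant (-4)² - 4·(29) = -100 < 0, so r = 2 ± 5i.
Hence u_h = C1*cos(5*x)*exp(2*x) + C2*exp(2*x)*sin(5*x).
Try u_p = A*exp(-5*x). Substituting into the equation and dividing by exp(-5*x) gives A = -5/74, so u_p = -5*exp(-5*x)/74.

u = -5*exp(-5*x)/74 + C1*cos(5*x)*exp(2*x) + C2*exp(2*x)*sin(5*x)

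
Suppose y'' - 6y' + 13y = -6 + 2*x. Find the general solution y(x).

y = -66/169 + 2*x/13 + C1*cos(2*x)*exp(3*x) + C2*exp(3*x)*sin(2*x)

Characteristic equation r² - 6r + 13 = 0 has discriminant (-6)² - 4·(13) = -16 < 0, so r = 3 ± 2i.
Hence y_h = C1*cos(2*x)*exp(3*x) + C2*exp(3*x)*sin(2*x).
For the particular solution try y_p = A0 + A1*x. Substituting and matching coefficients of each power of x gives A0 = -66/169, A1 = 2/13, so y_p = -66/169 + 2*x/13.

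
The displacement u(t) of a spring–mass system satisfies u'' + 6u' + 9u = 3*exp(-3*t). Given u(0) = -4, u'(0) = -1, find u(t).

u = -4*exp(-3*t) - 13*t*exp(-3*t) + 3*t**2*exp(-3*t)/2

Characteristic equation r² + 6r + 9 = 0 has discriminant (6)² - 4·(9) = 0, so r = -3 is a repeated root.
Hence u_h = (C1 + C2*t)*exp(-3*t).
Since exp(-3*t) solves the homogeneous equation (r = -3 is a root of multiplicity 2), multiply the trial by t^2. Try u_p = A*t^2*exp(-3*t). Substituting into the equation and dividing by exp(-3*t) gives A = 3/2, so u_p = 3*t^2*exp(-3*t)/2.
General solution: u = C1*exp(-3*t) + 3*t^2*exp(-3*t)/2 + C2*t*exp(-3*t).
Apply the initial conditions: u(0) = C1 = -4 and u'(0) = C2 - 3*C1 = -1. Solving gives C1 = -4, C2 = -13.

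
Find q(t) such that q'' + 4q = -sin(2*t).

Characteristic equation r² + 4 = 0 has discriminant (0)² - 4·(4) = -16 < 0, so r = ± 2i.
Hence q_h = C1*cos(2*t) + C2*sin(2*t).
Since ±2i are characteristic roots, multiply the trial by t. Try q_p = t*(A*cos(2*t) + B*sin(2*t)). Substituting and equating the coefficients of cos(2t) and sin(2t) gives A = 1/4, B = 0, so q_p = t*cos(2*t)/4.

q = C1*cos(2*t) + C2*sin(2*t) + t*cos(2*t)/4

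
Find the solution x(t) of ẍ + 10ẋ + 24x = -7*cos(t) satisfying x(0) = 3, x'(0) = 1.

x = -523*exp(-6*t)/74 - 161*cos(t)/629 - 70*sin(t)/629 + 351*exp(-4*t)/34

Characteristic equation r² + 10r + 24 = 0 factors as (r + 4)(r + 6) = 0, so r = -4, -6.
Hence x_h = C1*exp(-4*t) + C2*exp(-6*t).
Try x_p = A*cos(t) + B*sin(t). Substituting and equating the coefficients of cos(t) and sin(t) gives A = -161/629, B = -70/629, so x_p = -161*cos(t)/629 - 70*sin(t)/629.
General solution: x = -161*cos(t)/629 - 70*sin(t)/629 + C1*exp(-4*t) + C2*exp(-6*t).
Apply the initial conditions: x(0) = -161/629 + C1 + C2 = 3 and x'(0) = -70/629 - 6*C2 - 4*C1 = 1. Solving gives C1 = 351/34, C2 = -523/74.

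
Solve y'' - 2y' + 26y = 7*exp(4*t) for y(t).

Characteristic equation r² - 2r + 26 = 0 has discriminant (-2)² - 4·(26) = -100 < 0, so r = 1 ± 5i.
Hence y_h = C1*cos(5*t)*exp(t) + C2*exp(t)*sin(5*t).
Try y_p = A*exp(4*t). Substituting into the equation and dividing by exp(4*t) gives A = 7/34, so y_p = 7*exp(4*t)/34.

y = 7*exp(4*t)/34 + C1*cos(5*t)*exp(t) + C2*exp(t)*sin(5*t)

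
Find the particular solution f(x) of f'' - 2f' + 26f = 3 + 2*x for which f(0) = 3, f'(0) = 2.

f = 41/338 + x/13 - 323*exp(x)*sin(5*x)/1690 + 973*cos(5*x)*exp(x)/338

Characteristic equation r² - 2r + 26 = 0 has discriminant (-2)² - 4·(26) = -100 < 0, so r = 1 ± 5i.
Hence f_h = C1*cos(5*x)*exp(x) + C2*exp(x)*sin(5*x).
For the particular solution try f_p = A0 + A1*x. Substituting and matching coefficients of each power of x gives A0 = 41/338, A1 = 1/13, so f_p = 41/338 + x/13.
General solution: f = 41/338 + x/13 + C1*cos(5*x)*exp(x) + C2*exp(x)*sin(5*x).
Apply the initial conditions: f(0) = 41/338 + C1 = 3 and f'(0) = 1/13 + C1 + 5*C2 = 2. Solving gives C1 = 973/338, C2 = -323/1690.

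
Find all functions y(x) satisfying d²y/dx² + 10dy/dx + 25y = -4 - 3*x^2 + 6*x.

y = -178/625 - 3*x**2/25 + 42*x/125 + C1*exp(-5*x) + C2*x*exp(-5*x)

Characteristic equation r² + 10r + 25 = 0 has discriminant (10)² - 4·(25) = 0, so r = -5 is a repeated root.
Hence y_h = (C1 + C2*x)*exp(-5*x).
For the particular solution try y_p = A0 + A1*x + A2*x^2. Substituting and matching coefficients of each power of x gives A0 = -178/625, A1 = 42/125, A2 = -3/25, so y_p = -178/625 - 3*x^2/25 + 42*x/125.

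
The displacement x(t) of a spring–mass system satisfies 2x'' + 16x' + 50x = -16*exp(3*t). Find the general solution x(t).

x = -4*exp(3*t)/29 + C1*cos(3*t)*exp(-4*t) + C2*exp(-4*t)*sin(3*t)

Divide through by 2: x'' + 8x' + 25x = -8*exp(3*t).
Characteristic equation r² + 8r + 25 = 0 has discriminant (8)² - 4·(25) = -36 < 0, so r = -4 ± 3i.
Hence x_h = C1*cos(3*t)*exp(-4*t) + C2*exp(-4*t)*sin(3*t).
Try x_p = A*exp(3*t). Substituting into the equation and dividing by exp(3*t) gives A = -4/29, so x_p = -4*exp(3*t)/29.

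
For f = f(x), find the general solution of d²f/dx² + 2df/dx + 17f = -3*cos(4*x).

Characteristic equation r² + 2r + 17 = 0 has discriminant (2)² - 4·(17) = -64 < 0, so r = -1 ± 4i.
Hence f_h = C1*cos(4*x)*exp(-x) + C2*exp(-x)*sin(4*x).
Try f_p = A*cos(4*x) + B*sin(4*x). Substituting and equating the coefficients of cos(4x) and sin(4x) gives A = -3/65, B = -24/65, so f_p = -24*sin(4*x)/65 - 3*cos(4*x)/65.

f = -24*sin(4*x)/65 - 3*cos(4*x)/65 + C1*cos(4*x)*exp(-x) + C2*exp(-x)*sin(4*x)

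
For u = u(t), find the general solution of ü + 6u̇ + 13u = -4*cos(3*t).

u = -18*sin(3*t)/85 - 4*cos(3*t)/85 + C1*cos(2*t)*exp(-3*t) + C2*exp(-3*t)*sin(2*t)

Characteristic equation r² + 6r + 13 = 0 has discriminant (6)² - 4·(13) = -16 < 0, so r = -3 ± 2i.
Hence u_h = C1*cos(2*t)*exp(-3*t) + C2*exp(-3*t)*sin(2*t).
Try u_p = A*cos(3*t) + B*sin(3*t). Substituting and equating the coefficients of cos(3t) and sin(3t) gives A = -4/85, B = -18/85, so u_p = -18*sin(3*t)/85 - 4*cos(3*t)/85.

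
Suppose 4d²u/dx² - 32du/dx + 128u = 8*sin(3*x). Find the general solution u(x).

Divide through by 4: u'' - 8u' + 32u = 2*sin(3*x).
Characteristic equation r² - 8r + 32 = 0 has discriminant (-8)² - 4·(32) = -64 < 0, so r = 4 ± 4i.
Hence u_h = C1*cos(4*x)*exp(4*x) + C2*exp(4*x)*sin(4*x).
Try u_p = A*cos(3*x) + B*sin(3*x). Substituting and equating the coefficients of cos(3x) and sin(3x) gives A = 48/1105, B = 46/1105, so u_p = 46*sin(3*x)/1105 + 48*cos(3*x)/1105.

u = 46*sin(3*x)/1105 + 48*cos(3*x)/1105 + C1*cos(4*x)*exp(4*x) + C2*exp(4*x)*sin(4*x)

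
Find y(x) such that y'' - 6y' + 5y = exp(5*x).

y = C1*exp(x) + C2*exp(5*x) + x*exp(5*x)/4

Characteristic equation r² - 6r + 5 = 0 factors as (r - 1)(r - 5) = 0, so r = 1, 5.
Hence y_h = C1*exp(x) + C2*exp(5*x).
Since exp(5*x) solves the homogeneous equation (r = 5 is a root of multiplicity 1), multiply the trial by x. Try y_p = A*x*exp(5*x). Substituting into the equation and dividing by exp(5*x) gives A = 1/4, so y_p = x*exp(5*x)/4.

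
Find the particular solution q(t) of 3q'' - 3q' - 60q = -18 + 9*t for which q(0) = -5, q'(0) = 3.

q = 123/400 - 475*exp(-4*t)/144 - 452*exp(5*t)/225 - 3*t/20

Divide through by 3: q'' - q' - 20q = -6 + 3*t.
Characteristic equation r² - r - 20 = 0 factors as (r - 5)(r + 4) = 0, so r = 5, -4.
Hence q_h = C1*exp(5*t) + C2*exp(-4*t).
For the particular solution try q_p = A0 + A1*t. Substituting and matching coefficients of each power of t gives A0 = 123/400, A1 = -3/20, so q_p = 123/400 - 3*t/20.
General solution: q = 123/400 - 3*t/20 + C1*exp(5*t) + C2*exp(-4*t).
Apply the initial conditions: q(0) = 123/400 + C1 + C2 = -5 and q'(0) = -3/20 - 4*C2 + 5*C1 = 3. Solving gives C1 = -452/225, C2 = -475/144.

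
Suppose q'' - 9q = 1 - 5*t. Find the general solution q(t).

Characteristic equation r² - 9 = 0 factors as (r + 3)(r - 3) = 0, so r = -3, 3.
Hence q_h = C1*exp(-3*t) + C2*exp(3*t).
For the particular solution try q_p = A0 + A1*t. Substituting and matching coefficients of each power of t gives A0 = -1/9, A1 = 5/9, so q_p = -1/9 + 5*t/9.

q = -1/9 + 5*t/9 + C1*exp(-3*t) + C2*exp(3*t)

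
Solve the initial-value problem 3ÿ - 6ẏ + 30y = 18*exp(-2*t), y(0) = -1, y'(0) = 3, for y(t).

Divide through by 3: y'' - 2y' + 10y = 6*exp(-2*t).
Characteristic equation r² - 2r + 10 = 0 has discriminant (-2)² - 4·(10) = -36 < 0, so r = 1 ± 3i.
Hence y_h = C1*cos(3*t)*exp(t) + C2*exp(t)*sin(3*t).
Try y_p = A*exp(-2*t). Substituting into the equation and dividing by exp(-2*t) gives A = 1/3, so y_p = exp(-2*t)/3.
General solution: y = exp(-2*t)/3 + C1*cos(3*t)*exp(t) + C2*exp(t)*sin(3*t).
Apply the initial conditions: y(0) = 1/3 + C1 = -1 and y'(0) = -2/3 + C1 + 3*C2 = 3. Solving gives C1 = -4/3, C2 = 5/3.

y = exp(-2*t)/3 - 4*cos(3*t)*exp(t)/3 + 5*exp(t)*sin(3*t)/3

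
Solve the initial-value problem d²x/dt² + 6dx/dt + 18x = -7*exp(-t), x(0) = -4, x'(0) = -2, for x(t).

Characteristic equation r² + 6r + 18 = 0 has discriminant (6)² - 4·(18) = -36 < 0, so r = -3 ± 3i.
Hence x_h = C1*cos(3*t)*exp(-3*t) + C2*exp(-3*t)*sin(3*t).
Try x_p = A*exp(-t). Substituting into the equation and dividing by exp(-t) gives A = -7/13, so x_p = -7*exp(-t)/13.
General solution: x = -7*exp(-t)/13 + C1*cos(3*t)*exp(-3*t) + C2*exp(-3*t)*sin(3*t).
Apply the initial conditions: x(0) = -7/13 + C1 = -4 and x'(0) = 7/13 - 3*C1 + 3*C2 = -2. Solving gives C1 = -45/13, C2 = -56/13.

x = -7*exp(-t)/13 - 56*exp(-3*t)*sin(3*t)/13 - 45*cos(3*t)*exp(-3*t)/13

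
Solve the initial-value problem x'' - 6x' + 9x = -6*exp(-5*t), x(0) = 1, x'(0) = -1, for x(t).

x = -3*exp(-5*t)/32 + 35*exp(3*t)/32 - 19*t*exp(3*t)/4

Characteristic equation r² - 6r + 9 = 0 has discriminant (-6)² - 4·(9) = 0, so r = 3 is a repeated root.
Hence x_h = (C1 + C2*t)*exp(3*t).
Try x_p = A*exp(-5*t). Substituting into the equation and dividing by exp(-5*t) gives A = -3/32, so x_p = -3*exp(-5*t)/32.
General solution: x = -3*exp(-5*t)/32 + C1*exp(3*t) + C2*t*exp(3*t).
Apply the initial conditions: x(0) = -3/32 + C1 = 1 and x'(0) = 15/32 + C2 + 3*C1 = -1. Solving gives C1 = 35/32, C2 = -19/4.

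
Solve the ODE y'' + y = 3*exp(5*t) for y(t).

Characteristic equation r² + 1 = 0 has discriminant (0)² - 4·(1) = -4 < 0, so r = ± i.
Hence y_h = C1*cos(t) + C2*sin(t).
Try y_p = A*exp(5*t). Substituting into the equation and dividing by exp(5*t) gives A = 3/26, so y_p = 3*exp(5*t)/26.

y = 3*exp(5*t)/26 + C1*cos(t) + C2*sin(t)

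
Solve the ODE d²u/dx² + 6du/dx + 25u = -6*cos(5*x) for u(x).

Characteristic equation r² + 6r + 25 = 0 has discriminant (6)² - 4·(25) = -64 < 0, so r = -3 ± 4i.
Hence u_h = C1*cos(4*x)*exp(-3*x) + C2*exp(-3*x)*sin(4*x).
Try u_p = A*cos(5*x) + B*sin(5*x). Substituting and equating the coefficients of cos(5x) and sin(5x) gives A = 0, B = -1/5, so u_p = -sin(5*x)/5.

u = -sin(5*x)/5 + C1*cos(4*x)*exp(-3*x) + C2*exp(-3*x)*sin(4*x)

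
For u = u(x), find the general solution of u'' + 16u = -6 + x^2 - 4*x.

Characteristic equation r² + 16 = 0 has discriminant (0)² - 4·(16) = -64 < 0, so r = ± 4i.
Hence u_h = C1*cos(4*x) + C2*sin(4*x).
For the particular solution try u_p = A0 + A1*x + A2*x^2. Substituting and matching coefficients of each power of x gives A0 = -49/128, A1 = -1/4, A2 = 1/16, so u_p = -49/128 - x/4 + x^2/16.

u = -49/128 - x/4 + x**2/16 + C1*cos(4*x) + C2*sin(4*x)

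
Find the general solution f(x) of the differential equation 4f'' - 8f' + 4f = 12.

f = 3 + C1*exp(x) + C2*x*exp(x)

Divide through by 4: f'' - 2f' + f = 3.
Characteristic equation r² - 2r + 1 = 0 has discriminant (-2)² - 4·(1) = 0, so r = 1 is a repeated root.
Hence f_h = (C1 + C2*x)*exp(x).
For the particular solution try f_p = A0. Substituting and matching coefficients of each power of x gives A0 = 3, so f_p = 3.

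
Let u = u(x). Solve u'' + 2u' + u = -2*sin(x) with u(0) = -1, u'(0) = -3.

Characteristic equation r² + 2r + 1 = 0 has discriminant (2)² - 4·(1) = 0, so r = -1 is a repeated root.
Hence u_h = (C1 + C2*x)*exp(-x).
Try u_p = A*cos(x) + B*sin(x). Substituting and equating the coefficients of cos(x) and sin(x) gives A = 1, B = 0, so u_p = cos(x).
General solution: u = C1*exp(-x) + C2*x*exp(-x) + cos(x).
Apply the initial conditions: u(0) = 1 + C1 = -1 and u'(0) = C2 - C1 = -3. Solving gives C1 = -2, C2 = -5.

u = -2*exp(-x) - 5*x*exp(-x) + cos(x)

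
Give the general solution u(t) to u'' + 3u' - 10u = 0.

Characteristic equation r² + 3r - 10 = 0 factors as (r + 5)(r - 2) = 0, so r = -5, 2.
Hence u_h = C1*exp(-5*t) + C2*exp(2*t).

u = C1*exp(-5*t) + C2*exp(2*t)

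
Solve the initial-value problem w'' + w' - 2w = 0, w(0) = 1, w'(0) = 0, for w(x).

w = exp(-2*x)/3 + 2*exp(x)/3

Characteristic equation r² + r - 2 = 0 factors as (r - 1)(r + 2) = 0, so r = 1, -2.
Hence w_h = C1*exp(x) + C2*exp(-2*x).
Apply the initial conditions: w(0) = C1 + C2 = 1 and w'(0) = C1 - 2*C2 = 0. Solving gives C1 = 2/3, C2 = 1/3.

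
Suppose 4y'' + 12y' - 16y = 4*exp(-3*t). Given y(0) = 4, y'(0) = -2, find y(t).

Divide through by 4: y'' + 3y' - 4y = exp(-3*t).
Characteristic equation r² + 3r - 4 = 0 factors as (r + 4)(r - 1) = 0, so r = -4, 1.
Hence y_h = C1*exp(-4*t) + C2*exp(t).
Try y_p = A*exp(-3*t). Substituting into the equation and dividing by exp(-3*t) gives A = -1/4, so y_p = -exp(-3*t)/4.
General solution: y = -exp(-3*t)/4 + C1*exp(-4*t) + C2*exp(t).
Apply the initial conditions: y(0) = -1/4 + C1 + C2 = 4 and y'(0) = 3/4 + C2 - 4*C1 = -2. Solving gives C1 = 7/5, C2 = 57/20.

y = -exp(-3*t)/4 + 7*exp(-4*t)/5 + 57*exp(t)/20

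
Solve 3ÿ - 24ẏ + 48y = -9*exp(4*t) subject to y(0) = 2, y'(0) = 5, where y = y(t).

Divide through by 3: y'' - 8y' + 16y = -3*exp(4*t).
Characteristic equation r² - 8r + 16 = 0 has discriminant (-8)² - 4·(16) = 0, so r = 4 is a repeated root.
Hence y_h = (C1 + C2*t)*exp(4*t).
Since exp(4*t) solves the homogeneous equation (r = 4 is a root of multiplicity 2), multiply the trial by t^2. Try y_p = A*t^2*exp(4*t). Substituting into the equation and dividing by exp(4*t) gives A = -3/2, so y_p = -3*t^2*exp(4*t)/2.
General solution: y = C1*exp(4*t) - 3*t^2*exp(4*t)/2 + C2*t*exp(4*t).
Apply the initial conditions: y(0) = C1 = 2 and y'(0) = C2 + 4*C1 = 5. Solving gives C1 = 2, C2 = -3.

y = 2*exp(4*t) - 3*t*exp(4*t) - 3*t**2*exp(4*t)/2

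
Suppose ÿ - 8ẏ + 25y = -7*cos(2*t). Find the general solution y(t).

y = -147*cos(2*t)/697 + 112*sin(2*t)/697 + C1*cos(3*t)*exp(4*t) + C2*exp(4*t)*sin(3*t)

Characteristic equation r² - 8r + 25 = 0 has discriminant (-8)² - 4·(25) = -36 < 0, so r = 4 ± 3i.
Hence y_h = C1*cos(3*t)*exp(4*t) + C2*exp(4*t)*sin(3*t).
Try y_p = A*cos(2*t) + B*sin(2*t). Substituting and equating the coefficients of cos(2t) and sin(2t) gives A = -147/697, B = 112/697, so y_p = -147*cos(2*t)/697 + 112*sin(2*t)/697.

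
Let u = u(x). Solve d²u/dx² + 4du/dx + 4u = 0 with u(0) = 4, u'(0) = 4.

u = 4*exp(-2*x) + 12*x*exp(-2*x)

Characteristic equation r² + 4r + 4 = 0 has discriminant (4)² - 4·(4) = 0, so r = -2 is a repeated root.
Hence u_h = (C1 + C2*x)*exp(-2*x).
Apply the initial conditions: u(0) = C1 = 4 and u'(0) = C2 - 2*C1 = 4. Solving gives C1 = 4, C2 = 12.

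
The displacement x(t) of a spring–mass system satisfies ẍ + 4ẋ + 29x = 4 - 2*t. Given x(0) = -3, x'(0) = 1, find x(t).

Characteristic equation r² + 4r + 29 = 0 has discriminant (4)² - 4·(29) = -100 < 0, so r = -2 ± 5i.
Hence x_h = C1*cos(5*t)*exp(-2*t) + C2*exp(-2*t)*sin(5*t).
For the particular solution try x_p = A0 + A1*t. Substituting and matching coefficients of each power of t gives A0 = 124/841, A1 = -2/29, so x_p = 124/841 - 2*t/29.
General solution: x = 124/841 - 2*t/29 + C1*cos(5*t)*exp(-2*t) + C2*exp(-2*t)*sin(5*t).
Apply the initial conditions: x(0) = 124/841 + C1 = -3 and x'(0) = -2/29 - 2*C1 + 5*C2 = 1. Solving gives C1 = -2647/841, C2 = -879/841.

x = 124/841 - 2*t/29 - 2647*cos(5*t)*exp(-2*t)/841 - 879*exp(-2*t)*sin(5*t)/841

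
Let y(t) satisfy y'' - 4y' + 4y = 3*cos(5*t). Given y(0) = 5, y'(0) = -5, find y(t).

y = -63*cos(5*t)/841 - 60*sin(5*t)/841 + 4268*exp(2*t)/841 - 429*t*exp(2*t)/29

Characteristic equation r² - 4r + 4 = 0 has discriminant (-4)² - 4·(4) = 0, so r = 2 is a repeated root.
Hence y_h = (C1 + C2*t)*exp(2*t).
Try y_p = A*cos(5*t) + B*sin(5*t). Substituting and equating the coefficients of cos(5t) and sin(5t) gives A = -63/841, B = -60/841, so y_p = -63*cos(5*t)/841 - 60*sin(5*t)/841.
General solution: y = -63*cos(5*t)/841 - 60*sin(5*t)/841 + C1*exp(2*t) + C2*t*exp(2*t).
Apply the initial conditions: y(0) = -63/841 + C1 = 5 and y'(0) = -300/841 + C2 + 2*C1 = -5. Solving gives C1 = 4268/841, C2 = -429/29.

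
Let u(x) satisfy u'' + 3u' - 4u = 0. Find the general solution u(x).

u = C1*exp(-4*x) + C2*exp(x)

Characteristic equation r² + 3r - 4 = 0 factors as (r + 4)(r - 1) = 0, so r = -4, 1.
Hence u_h = C1*exp(-4*x) + C2*exp(x).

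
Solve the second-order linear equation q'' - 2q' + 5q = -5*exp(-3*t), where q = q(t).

q = -exp(-3*t)/4 + C1*cos(2*t)*exp(t) + C2*exp(t)*sin(2*t)

Characteristic equation r² - 2r + 5 = 0 has discriminant (-2)² - 4·(5) = -16 < 0, so r = 1 ± 2i.
Hence q_h = C1*cos(2*t)*exp(t) + C2*exp(t)*sin(2*t).
Try q_p = A*exp(-3*t). Substituting into the equation and dividing by exp(-3*t) gives A = -1/4, so q_p = -exp(-3*t)/4.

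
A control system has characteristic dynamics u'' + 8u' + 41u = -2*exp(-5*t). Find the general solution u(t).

Characteristic equation r² + 8r + 41 = 0 has discriminant (8)² - 4·(41) = -100 < 0, so r = -4 ± 5i.
Hence u_h = C1*cos(5*t)*exp(-4*t) + C2*exp(-4*t)*sin(5*t).
Try u_p = A*exp(-5*t). Substituting into the equation and dividing by exp(-5*t) gives A = -1/13, so u_p = -exp(-5*t)/13.

u = -exp(-5*t)/13 + C1*cos(5*t)*exp(-4*t) + C2*exp(-4*t)*sin(5*t)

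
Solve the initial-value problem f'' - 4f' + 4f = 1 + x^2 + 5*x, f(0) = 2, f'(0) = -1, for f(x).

f = 15/8 + x**2/4 + exp(2*x)/8 + 7*x/4 - 3*x*exp(2*x)

Characteristic equation r² - 4r + 4 = 0 has discriminant (-4)² - 4·(4) = 0, so r = 2 is a repeated root.
Hence f_h = (C1 + C2*x)*exp(2*x).
For the particular solution try f_p = A0 + A1*x + A2*x^2. Substituting and matching coefficients of each power of x gives A0 = 15/8, A1 = 7/4, A2 = 1/4, so f_p = 15/8 + x^2/4 + 7*x/4.
General solution: f = 15/8 + x^2/4 + 7*x/4 + C1*exp(2*x) + C2*x*exp(2*x).
Apply the initial conditions: f(0) = 15/8 + C1 = 2 and f'(0) = 7/4 + C2 + 2*C1 = -1. Solving gives C1 = 1/8, C2 = -3.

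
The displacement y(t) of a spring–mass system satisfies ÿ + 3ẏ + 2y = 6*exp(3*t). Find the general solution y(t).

Characteristic equation r² + 3r + 2 = 0 factors as (r + 1)(r + 2) = 0, so r = -1, -2.
Hence y_h = C1*exp(-t) + C2*exp(-2*t).
Try y_p = A*exp(3*t). Substituting into the equation and dividing by exp(3*t) gives A = 3/10, so y_p = 3*exp(3*t)/10.

y = 3*exp(3*t)/10 + C1*exp(-t) + C2*exp(-2*t)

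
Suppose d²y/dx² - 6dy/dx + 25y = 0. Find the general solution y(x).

Characteristic equation r² - 6r + 25 = 0 has discriminant (-6)² - 4·(25) = -64 < 0, so r = 3 ± 4i.
Hence y_h = C1*cos(4*x)*exp(3*x) + C2*exp(3*x)*sin(4*x).

y = C1*cos(4*x)*exp(3*x) + C2*exp(3*x)*sin(4*x)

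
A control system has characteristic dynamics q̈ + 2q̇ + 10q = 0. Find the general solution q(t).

q = C1*cos(3*t)*exp(-t) + C2*exp(-t)*sin(3*t)

Characteristic equation r² + 2r + 10 = 0 has discriminant (2)² - 4·(10) = -36 < 0, so r = -1 ± 3i.
Hence q_h = C1*cos(3*t)*exp(-t) + C2*exp(-t)*sin(3*t).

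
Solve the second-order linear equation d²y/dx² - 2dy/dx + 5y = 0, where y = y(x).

y = C1*cos(2*x)*exp(x) + C2*exp(x)*sin(2*x)

Characteristic equation r² - 2r + 5 = 0 has discriminant (-2)² - 4·(5) = -16 < 0, so r = 1 ± 2i.
Hence y_h = C1*cos(2*x)*exp(x) + C2*exp(x)*sin(2*x).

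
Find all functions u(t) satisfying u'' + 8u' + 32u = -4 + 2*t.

u = -9/64 + t/16 + C1*cos(4*t)*exp(-4*t) + C2*exp(-4*t)*sin(4*t)

Characteristic equation r² + 8r + 32 = 0 has discriminant (8)² - 4·(32) = -64 < 0, so r = -4 ± 4i.
Hence u_h = C1*cos(4*t)*exp(-4*t) + C2*exp(-4*t)*sin(4*t).
For the particular solution try u_p = A0 + A1*t. Substituting and matching coefficients of each power of t gives A0 = -9/64, A1 = 1/16, so u_p = -9/64 + t/16.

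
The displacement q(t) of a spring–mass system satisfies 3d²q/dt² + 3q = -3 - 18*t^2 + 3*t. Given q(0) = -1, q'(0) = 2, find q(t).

q = 11 + t - 12*cos(t) - 6*t**2 + sin(t)

Divide through by 3: q'' + q = -1 + t - 6*t^2.
Characteristic equation r² + 1 = 0 has discriminant (0)² - 4·(1) = -4 < 0, so r = ± i.
Hence q_h = C1*cos(t) + C2*sin(t).
For the particular solution try q_p = A0 + A1*t + A2*t^2. Substituting and matching coefficients of each power of t gives A0 = 11, A1 = 1, A2 = -6, so q_p = 11 + t - 6*t^2.
General solution: q = 11 + t - 6*t^2 + C1*cos(t) + C2*sin(t).
Apply the initial conditions: q(0) = 11 + C1 = -1 and q'(0) = 1 + C2 = 2. Solving gives C1 = -12, C2 = 1.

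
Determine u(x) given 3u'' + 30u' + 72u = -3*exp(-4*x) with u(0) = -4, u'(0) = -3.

u = -53*exp(-4*x)/4 + 37*exp(-6*x)/4 - x*exp(-4*x)/2

Divide through by 3: u'' + 10u' + 24u = -exp(-4*x).
Characteristic equation r² + 10r + 24 = 0 factors as (r + 4)(r + 6) = 0, so r = -4, -6.
Hence u_h = C1*exp(-4*x) + C2*exp(-6*x).
Since exp(-4*x) solves the homogeneous equation (r = -4 is a root of multiplicity 1), multiply the trial by x. Try u_p = A*x*exp(-4*x). Substituting into the equation and dividing by exp(-4*x) gives A = -1/2, so u_p = -x*exp(-4*x)/2.
General solution: u = C1*exp(-4*x) + C2*exp(-6*x) - x*exp(-4*x)/2.
Apply the initial conditions: u(0) = C1 + C2 = -4 and u'(0) = -1/2 - 6*C2 - 4*C1 = -3. Solving gives C1 = -53/4, C2 = 37/4.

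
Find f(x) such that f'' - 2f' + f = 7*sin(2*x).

f = -21*sin(2*x)/25 + 28*cos(2*x)/25 + C1*exp(x) + C2*x*exp(x)

Characteristic equation r² - 2r + 1 = 0 has discriminant (-2)² - 4·(1) = 0, so r = 1 is a repeated root.
Hence f_h = (C1 + C2*x)*exp(x).
Try f_p = A*cos(2*x) + B*sin(2*x). Substituting and equating the coefficients of cos(2x) and sin(2x) gives A = 28/25, B = -21/25, so f_p = -21*sin(2*x)/25 + 28*cos(2*x)/25.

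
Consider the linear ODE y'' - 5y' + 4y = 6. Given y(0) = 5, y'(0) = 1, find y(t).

Characteristic equation r² - 5r + 4 = 0 factors as (r - 1)(r - 4) = 0, so r = 1, 4.
Hence y_h = C1*exp(t) + C2*exp(4*t).
For the particular solution try y_p = A0. Substituting and matching coefficients of each power of t gives A0 = 3/2, so y_p = 3/2.
General solution: y = 3/2 + C1*exp(t) + C2*exp(4*t).
Apply the initial conditions: y(0) = 3/2 + C1 + C2 = 5 and y'(0) = C1 + 4*C2 = 1. Solving gives C1 = 13/3, C2 = -5/6.

y = 3/2 - 5*exp(4*t)/6 + 13*exp(t)/3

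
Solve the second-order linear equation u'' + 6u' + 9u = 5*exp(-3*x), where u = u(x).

Characteristic equation r² + 6r + 9 = 0 has discriminant (6)² - 4·(9) = 0, so r = -3 is a repeated root.
Hence u_h = (C1 + C2*x)*exp(-3*x).
Since exp(-3*x) solves the homogeneous equation (r = -3 is a root of multiplicity 2), multiply the trial by x^2. Try u_p = A*x^2*exp(-3*x). Substituting into the equation and dividing by exp(-3*x) gives A = 5/2, so u_p = 5*x^2*exp(-3*x)/2.

u = C1*exp(-3*x) + 5*x**2*exp(-3*x)/2 + C2*x*exp(-3*x)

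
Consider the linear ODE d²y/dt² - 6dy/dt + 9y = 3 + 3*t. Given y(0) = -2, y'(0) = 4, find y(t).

Characteristic equation r² - 6r + 9 = 0 has discriminant (-6)² - 4·(9) = 0, so r = 3 is a repeated root.
Hence y_h = (C1 + C2*t)*exp(3*t).
For the particular solution try y_p = A0 + A1*t. Substituting and matching coefficients of each power of t gives A0 = 5/9, A1 = 1/3, so y_p = 5/9 + t/3.
General solution: y = 5/9 + t/3 + C1*exp(3*t) + C2*t*exp(3*t).
Apply the initial conditions: y(0) = 5/9 + C1 = -2 and y'(0) = 1/3 + C2 + 3*C1 = 4. Solving gives C1 = -23/9, C2 = 34/3.

y = 5/9 - 23*exp(3*t)/9 + t/3 + 34*t*exp(3*t)/3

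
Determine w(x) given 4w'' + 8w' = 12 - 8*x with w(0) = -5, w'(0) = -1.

Divide through by 4: w'' + 2w' = 3 - 2*x.
Characteristic equation r² + 2r = 0 factors as (r + 2)r = 0, so r = -2, 0.
Hence w_h = C1*exp(-2*x) + C2.
Since 0 is a characteristic root (multiplicity 1), multiply the polynomial trial by x: try w_p = x*(A0 + A1*x). Substituting and matching coefficients of each power of x gives A0 = 2, A1 = -1/2, so w_p = 2*x - x^2/2.
General solution: w = C2 + 2*x - x^2/2 + C1*exp(-2*x).
Apply the initial conditions: w(0) = C1 + C2 = -5 and w'(0) = 2 - 2*C1 = -1. Solving gives C1 = 3/2, C2 = -13/2.

w = -13/2 + 2*x - x**2/2 + 3*exp(-2*x)/2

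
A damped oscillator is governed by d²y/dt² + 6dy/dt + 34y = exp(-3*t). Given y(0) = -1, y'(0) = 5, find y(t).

Characteristic equation r² + 6r + 34 = 0 has discriminant (6)² - 4·(34) = -100 < 0, so r = -3 ± 5i.
Hence y_h = C1*cos(5*t)*exp(-3*t) + C2*exp(-3*t)*sin(5*t).
Try y_p = A*exp(-3*t). Substituting into the equation and dividing by exp(-3*t) gives A = 1/25, so y_p = exp(-3*t)/25.
General solution: y = exp(-3*t)/25 + C1*cos(5*t)*exp(-3*t) + C2*exp(-3*t)*sin(5*t).
Apply the initial conditions: y(0) = 1/25 + C1 = -1 and y'(0) = -3/25 - 3*C1 + 5*C2 = 5. Solving gives C1 = -26/25, C2 = 2/5.

y = exp(-3*t)/25 - 26*cos(5*t)*exp(-3*t)/25 + 2*exp(-3*t)*sin(5*t)/5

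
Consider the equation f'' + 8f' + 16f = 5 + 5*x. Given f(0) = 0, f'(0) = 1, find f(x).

f = 5/32 - 5*exp(-4*x)/32 + 5*x/16 + x*exp(-4*x)/16

Characteristic equation r² + 8r + 16 = 0 has discriminant (8)² - 4·(16) = 0, so r = -4 is a repeated root.
Hence f_h = (C1 + C2*x)*exp(-4*x).
For the particular solution try f_p = A0 + A1*x. Substituting and matching coefficients of each power of x gives A0 = 5/32, A1 = 5/16, so f_p = 5/32 + 5*x/16.
General solution: f = 5/32 + 5*x/16 + C1*exp(-4*x) + C2*x*exp(-4*x).
Apply the initial conditions: f(0) = 5/32 + C1 = 0 and f'(0) = 5/16 + C2 - 4*C1 = 1. Solving gives C1 = -5/32, C2 = 1/16.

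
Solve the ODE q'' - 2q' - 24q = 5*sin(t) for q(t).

q = -125*sin(t)/629 + 10*cos(t)/629 + C1*exp(-4*t) + C2*exp(6*t)

Characteristic equation r² - 2r - 24 = 0 factors as (r + 4)(r - 6) = 0, so r = -4, 6.
Hence q_h = C1*exp(-4*t) + C2*exp(6*t).
Try q_p = A*cos(t) + B*sin(t). Substituting and equating the coefficients of cos(t) and sin(t) gives A = 10/629, B = -125/629, so q_p = -125*sin(t)/629 + 10*cos(t)/629.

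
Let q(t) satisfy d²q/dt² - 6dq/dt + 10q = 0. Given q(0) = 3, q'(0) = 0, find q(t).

Characteristic equation r² - 6r + 10 = 0 has discriminant (-6)² - 4·(10) = -4 < 0, so r = 3 ± i.
Hence q_h = C1*cos(t)*exp(3*t) + C2*exp(3*t)*sin(t).
Apply the initial conditions: q(0) = C1 = 3 and q'(0) = C2 + 3*C1 = 0. Solving gives C1 = 3, C2 = -9.

q = -9*exp(3*t)*sin(t) + 3*cos(t)*exp(3*t)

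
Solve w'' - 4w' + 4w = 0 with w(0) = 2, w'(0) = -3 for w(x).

w = 2*exp(2*x) - 7*x*exp(2*x)

Characteristic equation r² - 4r + 4 = 0 has discriminant (-4)² - 4·(4) = 0, so r = 2 is a repeated root.
Hence w_h = (C1 + C2*x)*exp(2*x).
Apply the initial conditions: w(0) = C1 = 2 and w'(0) = C2 + 2*C1 = -3. Solving gives C1 = 2, C2 = -7.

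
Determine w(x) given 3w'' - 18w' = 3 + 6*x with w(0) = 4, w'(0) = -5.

Divide through by 3: w'' - 6w' = 1 + 2*x.
Characteristic equation r² - 6r = 0 factors as (r - 6)r = 0, so r = 6, 0.
Hence w_h = C1*exp(6*x) + C2.
Since 0 is a characteristic root (multiplicity 1), multiply the polynomial trial by x: try w_p = x*(A0 + A1*x). Substituting and matching coefficients of each power of x gives A0 = -2/9, A1 = -1/6, so w_p = -2*x/9 - x^2/6.
General solution: w = C2 - 2*x/9 - x^2/6 + C1*exp(6*x).
Apply the initial conditions: w(0) = C1 + C2 = 4 and w'(0) = -2/9 + 6*C1 = -5. Solving gives C1 = -43/54, C2 = 259/54.

w = 259/54 - 43*exp(6*x)/54 - 2*x/9 - x**2/6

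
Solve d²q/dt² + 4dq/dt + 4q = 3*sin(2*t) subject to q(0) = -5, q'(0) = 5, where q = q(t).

Characteristic equation r² + 4r + 4 = 0 has discriminant (4)² - 4·(4) = 0, so r = -2 is a repeated root.
Hence q_h = (C1 + C2*t)*exp(-2*t).
Try q_p = A*cos(2*t) + B*sin(2*t). Substituting and equating the coefficients of cos(2t) and sin(2t) gives A = -3/8, B = 0, so q_p = -3*cos(2*t)/8.
General solution: q = -3*cos(2*t)/8 + C1*exp(-2*t) + C2*t*exp(-2*t).
Apply the initial conditions: q(0) = -3/8 + C1 = -5 and q'(0) = C2 - 2*C1 = 5. Solving gives C1 = -37/8, C2 = -17/4.

q = -37*exp(-2*t)/8 - 3*cos(2*t)/8 - 17*t*exp(-2*t)/4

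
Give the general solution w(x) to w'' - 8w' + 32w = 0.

Characteristic equation r² - 8r + 32 = 0 has discriminant (-8)² - 4·(32) = -64 < 0, so r = 4 ± 4i.
Hence w_h = C1*cos(4*x)*exp(4*x) + C2*exp(4*x)*sin(4*x).

w = C1*cos(4*x)*exp(4*x) + C2*exp(4*x)*sin(4*x)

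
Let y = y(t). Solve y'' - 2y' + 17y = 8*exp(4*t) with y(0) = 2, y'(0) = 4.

y = 8*exp(4*t)/25 + 13*exp(t)*sin(4*t)/50 + 42*cos(4*t)*exp(t)/25

Characteristic equation r² - 2r + 17 = 0 has discriminant (-2)² - 4·(17) = -64 < 0, so r = 1 ± 4i.
Hence y_h = C1*cos(4*t)*exp(t) + C2*exp(t)*sin(4*t).
Try y_p = A*exp(4*t). Substituting into the equation and dividing by exp(4*t) gives A = 8/25, so y_p = 8*exp(4*t)/25.
General solution: y = 8*exp(4*t)/25 + C1*cos(4*t)*exp(t) + C2*exp(t)*sin(4*t).
Apply the initial conditions: y(0) = 8/25 + C1 = 2 and y'(0) = 32/25 + C1 + 4*C2 = 4. Solving gives C1 = 42/25, C2 = 13/50.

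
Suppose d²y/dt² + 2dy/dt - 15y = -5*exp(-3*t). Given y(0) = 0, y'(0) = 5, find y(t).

y = -15*exp(-5*t)/16 + 5*exp(-3*t)/12 + 25*exp(3*t)/48

Characteristic equation r² + 2r - 15 = 0 factors as (r - 3)(r + 5) = 0, so r = 3, -5.
Hence y_h = C1*exp(3*t) + C2*exp(-5*t).
Try y_p = A*exp(-3*t). Substituting into the equation and dividing by exp(-3*t) gives A = 5/12, so y_p = 5*exp(-3*t)/12.
General solution: y = 5*exp(-3*t)/12 + C1*exp(3*t) + C2*exp(-5*t).
Apply the initial conditions: y(0) = 5/12 + C1 + C2 = 0 and y'(0) = -5/4 - 5*C2 + 3*C1 = 5. Solving gives C1 = 25/48, C2 = -15/16.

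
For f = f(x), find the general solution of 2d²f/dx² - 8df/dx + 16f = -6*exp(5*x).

f = -3*exp(5*x)/13 + C1*cos(2*x)*exp(2*x) + C2*exp(2*x)*sin(2*x)

Divide through by 2: f'' - 4f' + 8f = -3*exp(5*x).
Characteristic equation r² - 4r + 8 = 0 has discriminant (-4)² - 4·(8) = -16 < 0, so r = 2 ± 2i.
Hence f_h = C1*cos(2*x)*exp(2*x) + C2*exp(2*x)*sin(2*x).
Try f_p = A*exp(5*x). Substituting into the equation and dividing by exp(5*x) gives A = -3/13, so f_p = -3*exp(5*x)/13.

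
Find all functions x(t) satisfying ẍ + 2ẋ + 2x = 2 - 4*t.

x = 3 - 2*t + C1*cos(t)*exp(-t) + C2*exp(-t)*sin(t)

Characteristic equation r² + 2r + 2 = 0 has discriminant (2)² - 4·(2) = -4 < 0, so r = -1 ± i.
Hence x_h = C1*cos(t)*exp(-t) + C2*exp(-t)*sin(t).
For the particular solution try x_p = A0 + A1*t. Substituting and matching coefficients of each power of t gives A0 = 3, A1 = -2, so x_p = 3 - 2*t.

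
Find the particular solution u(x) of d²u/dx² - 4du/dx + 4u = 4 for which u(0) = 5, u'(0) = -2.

Characteristic equation r² - 4r + 4 = 0 has discriminant (-4)² - 4·(4) = 0, so r = 2 is a repeated root.
Hence u_h = (C1 + C2*x)*exp(2*x).
For the particular solution try u_p = A0. Substituting and matching coefficients of each power of x gives A0 = 1, so u_p = 1.
General solution: u = 1 + C1*exp(2*x) + C2*x*exp(2*x).
Apply the initial conditions: u(0) = 1 + C1 = 5 and u'(0) = C2 + 2*C1 = -2. Solving gives C1 = 4, C2 = -10.

u = 1 + 4*exp(2*x) - 10*x*exp(2*x)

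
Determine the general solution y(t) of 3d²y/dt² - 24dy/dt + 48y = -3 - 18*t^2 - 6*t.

y = -17/64 - 3*t**2/8 - t/2 + C1*exp(4*t) + C2*t*exp(4*t)

Divide through by 3: y'' - 8y' + 16y = -1 - 6*t^2 - 2*t.
Characteristic equation r² - 8r + 16 = 0 has discriminant (-8)² - 4·(16) = 0, so r = 4 is a repeated root.
Hence y_h = (C1 + C2*t)*exp(4*t).
For the particular solution try y_p = A0 + A1*t + A2*t^2. Substituting and matching coefficients of each power of t gives A0 = -17/64, A1 = -1/2, A2 = -3/8, so y_p = -17/64 - 3*t^2/8 - t/2.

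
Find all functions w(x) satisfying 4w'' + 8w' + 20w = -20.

w = -1 + C1*cos(2*x)*exp(-x) + C2*exp(-x)*sin(2*x)

Divide through by 4: w'' + 2w' + 5w = -5.
Characteristic equation r² + 2r + 5 = 0 has discriminant (2)² - 4·(5) = -16 < 0, so r = -1 ± 2i.
Hence w_h = C1*cos(2*x)*exp(-x) + C2*exp(-x)*sin(2*x).
For the particular solution try w_p = A0. Substituting and matching coefficients of each power of x gives A0 = -1, so w_p = -1.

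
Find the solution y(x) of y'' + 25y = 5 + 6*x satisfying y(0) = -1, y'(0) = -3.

y = 1/5 - 81*sin(5*x)/125 - 6*cos(5*x)/5 + 6*x/25

Characteristic equation r² + 25 = 0 has discriminant (0)² - 4·(25) = -100 < 0, so r = ± 5i.
Hence y_h = C1*cos(5*x) + C2*sin(5*x).
For the particular solution try y_p = A0 + A1*x. Substituting and matching coefficients of each power of x gives A0 = 1/5, A1 = 6/25, so y_p = 1/5 + 6*x/25.
General solution: y = 1/5 + 6*x/25 + C1*cos(5*x) + C2*sin(5*x).
Apply the initial conditions: y(0) = 1/5 + C1 = -1 and y'(0) = 6/25 + 5*C2 = -3. Solving gives C1 = -6/5, C2 = -81/125.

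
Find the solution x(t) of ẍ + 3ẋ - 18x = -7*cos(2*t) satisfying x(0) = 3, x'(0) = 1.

x = -21*sin(2*t)/260 + 77*cos(2*t)/260 + 139*exp(-6*t)/180 + 226*exp(3*t)/117

Characteristic equation r² + 3r - 18 = 0 factors as (r - 3)(r + 6) = 0, so r = 3, -6.
Hence x_h = C1*exp(3*t) + C2*exp(-6*t).
Try x_p = A*cos(2*t) + B*sin(2*t). Substituting and equating the coefficients of cos(2t) and sin(2t) gives A = 77/260, B = -21/260, so x_p = -21*sin(2*t)/260 + 77*cos(2*t)/260.
General solution: x = -21*sin(2*t)/260 + 77*cos(2*t)/260 + C1*exp(3*t) + C2*exp(-6*t).
Apply the initial conditions: x(0) = 77/260 + C1 + C2 = 3 and x'(0) = -21/130 - 6*C2 + 3*C1 = 1. Solving gives C1 = 226/117, C2 = 139/180.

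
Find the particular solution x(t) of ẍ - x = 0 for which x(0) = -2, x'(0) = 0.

x = -exp(t) - exp(-t)

Characteristic equation r² - 1 = 0 factors as (r + 1)(r - 1) = 0, so r = -1, 1.
Hence x_h = C1*exp(-t) + C2*exp(t).
Apply the initial conditions: x(0) = C1 + C2 = -2 and x'(0) = C2 - C1 = 0. Solving gives C1 = -1, C2 = -1.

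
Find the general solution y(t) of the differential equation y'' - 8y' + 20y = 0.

y = C1*cos(2*t)*exp(4*t) + C2*exp(4*t)*sin(2*t)

Characteristic equation r² - 8r + 20 = 0 has discriminant (-8)² - 4·(20) = -16 < 0, so r = 4 ± 2i.
Hence y_h = C1*cos(2*t)*exp(4*t) + C2*exp(4*t)*sin(2*t).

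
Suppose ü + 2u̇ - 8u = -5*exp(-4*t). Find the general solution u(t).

Characteristic equation r² + 2r - 8 = 0 factors as (r + 4)(r - 2) = 0, so r = -4, 2.
Hence u_h = C1*exp(-4*t) + C2*exp(2*t).
Since exp(-4*t) solves the homogeneous equation (r = -4 is a root of multiplicity 1), multiply the trial by t. Try u_p = A*t*exp(-4*t). Substituting into the equation and dividing by exp(-4*t) gives A = 5/6, so u_p = 5*t*exp(-4*t)/6.

u = C1*exp(-4*t) + C2*exp(2*t) + 5*t*exp(-4*t)/6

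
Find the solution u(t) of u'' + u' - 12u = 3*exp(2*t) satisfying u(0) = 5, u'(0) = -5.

Characteristic equation r² + r - 12 = 0 factors as (r + 4)(r - 3) = 0, so r = -4, 3.
Hence u_h = C1*exp(-4*t) + C2*exp(3*t).
Try u_p = A*exp(2*t). Substituting into the equation and dividing by exp(2*t) gives A = -1/2, so u_p = -exp(2*t)/2.
General solution: u = -exp(2*t)/2 + C1*exp(-4*t) + C2*exp(3*t).
Apply the initial conditions: u(0) = -1/2 + C1 + C2 = 5 and u'(0) = -1 - 4*C1 + 3*C2 = -5. Solving gives C1 = 41/14, C2 = 18/7.

u = -exp(2*t)/2 + 18*exp(3*t)/7 + 41*exp(-4*t)/14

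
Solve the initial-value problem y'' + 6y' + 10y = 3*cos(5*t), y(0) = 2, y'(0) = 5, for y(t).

y = -cos(5*t)/25 + 2*sin(5*t)/25 + 51*cos(t)*exp(-3*t)/25 + 268*exp(-3*t)*sin(t)/25

Characteristic equation r² + 6r + 10 = 0 has discriminant (6)² - 4·(10) = -4 < 0, so r = -3 ± i.
Hence y_h = C1*cos(t)*exp(-3*t) + C2*exp(-3*t)*sin(t).
Try y_p = A*cos(5*t) + B*sin(5*t). Substituting and equating the coefficients of cos(5t) and sin(5t) gives A = -1/25, B = 2/25, so y_p = -cos(5*t)/25 + 2*sin(5*t)/25.
General solution: y = -cos(5*t)/25 + 2*sin(5*t)/25 + C1*cos(t)*exp(-3*t) + C2*exp(-3*t)*sin(t).
Apply the initial conditions: y(0) = -1/25 + C1 = 2 and y'(0) = 2/5 + C2 - 3*C1 = 5. Solving gives C1 = 51/25, C2 = 268/25.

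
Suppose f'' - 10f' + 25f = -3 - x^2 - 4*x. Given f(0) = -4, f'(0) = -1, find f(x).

Characteristic equation r² - 10r + 25 = 0 has discriminant (-10)² - 4·(25) = 0, so r = 5 is a repeated root.
Hence f_h = (C1 + C2*x)*exp(5*x).
For the particular solution try f_p = A0 + A1*x + A2*x^2. Substituting and matching coefficients of each power of x gives A0 = -121/625, A1 = -24/125, A2 = -1/25, so f_p = -121/625 - 24*x/125 - x^2/25.
General solution: f = -121/625 - 24*x/125 - x^2/25 + C1*exp(5*x) + C2*x*exp(5*x).
Apply the initial conditions: f(0) = -121/625 + C1 = -4 and f'(0) = -24/125 + C2 + 5*C1 = -1. Solving gives C1 = -2379/625, C2 = 2278/125.

f = -121/625 - 2379*exp(5*x)/625 - 24*x/125 - x**2/25 + 2278*x*exp(5*x)/125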